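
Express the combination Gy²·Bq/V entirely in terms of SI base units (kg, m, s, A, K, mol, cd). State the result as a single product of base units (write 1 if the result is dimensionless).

Gy = m²·s⁻².
So Gy² = m⁴·s⁻⁴.
Bq = s⁻¹.
V = kg·m²·s⁻³·A⁻¹.
So V⁻¹ = kg⁻¹·m⁻²·s³·A.
Combining: Gy²·Bq·V⁻¹ = (m⁴·s⁻⁴) · s⁻¹ · (kg⁻¹·m⁻²·s³·A) = kg⁻¹·m²·s⁻²·A.

kg⁻¹·m²·s⁻²·A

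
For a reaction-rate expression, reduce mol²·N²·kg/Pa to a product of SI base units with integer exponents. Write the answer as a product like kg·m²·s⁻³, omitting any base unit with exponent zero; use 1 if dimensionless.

N = kg·m·s⁻².
So N² = kg²·m²·s⁻⁴.
Pa = kg·m⁻¹·s⁻².
So Pa⁻¹ = kg⁻¹·m·s².
Combining: mol²·N²·kg·Pa⁻¹ = mol² · (kg²·m²·s⁻⁴) · kg · (kg⁻¹·m·s²) = kg²·m³·s⁻²·mol².

kg²·m³·s⁻²·mol²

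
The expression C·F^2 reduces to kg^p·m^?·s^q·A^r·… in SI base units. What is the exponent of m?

C = A·s = s·A (charge = current × time).
F = C/V (capacitance = charge per voltage),
    = A·s/(kg·m²·s⁻³·A⁻¹) (substituting C and V),
    = kg⁻¹·m⁻²·s⁴·A².
So F² = kg⁻²·m⁻⁴·s⁸·A⁴.
Combining: C·F² = (s·A) · (kg⁻²·m⁻⁴·s⁸·A⁴) = kg⁻²·m⁻⁴·s⁹·A⁵.
The exponent of m is -4.

-4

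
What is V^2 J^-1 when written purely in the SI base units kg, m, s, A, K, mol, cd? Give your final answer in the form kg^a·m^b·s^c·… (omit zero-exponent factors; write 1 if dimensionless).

V = W/A (potential = power per current),
    = kg·m²·s⁻³·A⁻¹.
So V² = kg²·m⁴·s⁻⁶·A⁻².
J = N·m (work = force × distance),
    = kg·m²·s⁻².
So J⁻¹ = kg⁻¹·m⁻²·s².
Combining: V²·J⁻¹ = (kg²·m⁴·s⁻⁶·A⁻²) · (kg⁻¹·m⁻²·s²) = kg·m²·s⁻⁴·A⁻².

kg·m²·s⁻⁴·A⁻²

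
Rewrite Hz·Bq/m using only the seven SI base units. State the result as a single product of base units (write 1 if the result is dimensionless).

Hz = s⁻¹.
Bq = s⁻¹.
Combining: Hz·Bq·m⁻¹ = s⁻¹ · s⁻¹ · m⁻¹ = m⁻¹·s⁻².

m⁻¹·s⁻²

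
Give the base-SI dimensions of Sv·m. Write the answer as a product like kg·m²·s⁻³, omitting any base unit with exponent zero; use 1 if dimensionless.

m³·s⁻²

Sv = J/kg (equivalent dose = energy per mass),
    = m²·s⁻².
Combining: Sv·m = (m²·s⁻²) · m = m³·s⁻².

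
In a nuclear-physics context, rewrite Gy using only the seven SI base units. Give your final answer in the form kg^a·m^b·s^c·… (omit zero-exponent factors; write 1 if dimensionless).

Gy = J/kg (absorbed dose = energy per mass),
    = m²·s⁻².

m²·s⁻²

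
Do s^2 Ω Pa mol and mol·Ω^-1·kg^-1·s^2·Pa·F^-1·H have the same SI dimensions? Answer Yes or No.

Left side:
  Ω = kg·m²·s⁻³·A⁻².
  Pa = kg·m⁻¹·s⁻².
  Combining: s²·Ω·Pa·mol = s² · (kg·m²·s⁻³·A⁻²) · (kg·m⁻¹·s⁻²) · mol = kg²·m·s⁻³·A⁻²·mol.
Right side:
  Ω = kg·m²·s⁻³·A⁻².
  So Ω⁻¹ = kg⁻¹·m⁻²·s³·A².
  Pa = kg·m⁻¹·s⁻².
  F = kg⁻¹·m⁻²·s⁴·A².
  So F⁻¹ = kg·m²·s⁻⁴·A⁻².
  H = kg·m²·s⁻²·A⁻².
  Combining: mol·Ω⁻¹·kg⁻¹·s²·Pa·F⁻¹·H = mol · (kg⁻¹·m⁻²·s³·A²) · kg⁻¹ · s² · (kg·m⁻¹·s⁻²) · (kg·m²·s⁻⁴·A⁻²) · (kg·m²·s⁻²·A⁻²) = kg·m·s⁻³·A⁻²·mol.
Left is kg²·m·s⁻³·A⁻²·mol; right is kg·m·s⁻³·A⁻²·mol — different.

No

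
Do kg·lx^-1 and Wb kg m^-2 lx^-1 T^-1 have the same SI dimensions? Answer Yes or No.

Left side:
  lx = lm/m² (illuminance = luminous flux per area),
      = m⁻²·cd.
  So lx⁻¹ = m²·cd⁻¹.
  Combining: kg·lx⁻¹ = kg · (m²·cd⁻¹) = kg·m²·cd⁻¹.
Right side:
  Wb = kg·m²·s⁻²·A⁻¹.
  lx = m⁻²·cd.
  So lx⁻¹ = m²·cd⁻¹.
  T = kg·s⁻²·A⁻¹.
  So T⁻¹ = kg⁻¹·s²·A.
  Combining: Wb·kg·m⁻²·lx⁻¹·T⁻¹ = (kg·m²·s⁻²·A⁻¹) · kg · m⁻² · (m²·cd⁻¹) · (kg⁻¹·s²·A) = kg·m²·cd⁻¹.
Both reduce to kg·m²·cd⁻¹.

Yes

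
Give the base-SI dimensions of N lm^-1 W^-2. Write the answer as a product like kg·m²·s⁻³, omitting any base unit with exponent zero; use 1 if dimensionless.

kg⁻¹·m⁻³·s⁴·cd⁻¹

N = kg·m/s² = kg·m·s⁻² (force = mass × acceleration).
lm = cd·sr = cd (luminous flux; sr is dimensionless).
So lm⁻¹ = cd⁻¹.
W = J/s (power = energy per time),
    = kg·m²·s⁻³.
So W⁻² = kg⁻²·m⁻⁴·s⁶.
Combining: N·lm⁻¹·W⁻² = (kg·m·s⁻²) · cd⁻¹ · (kg⁻²·m⁻⁴·s⁶) = kg⁻¹·m⁻³·s⁴·cd⁻¹.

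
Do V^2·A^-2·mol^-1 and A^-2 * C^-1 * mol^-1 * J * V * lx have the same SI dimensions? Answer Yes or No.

Left side:
  V = W/A (potential = power per current),
      = kg·m²·s⁻³·A⁻¹.
  So V² = kg²·m⁴·s⁻⁶·A⁻².
  Combining: V²·A⁻²·mol⁻¹ = (kg²·m⁴·s⁻⁶·A⁻²) · A⁻² · mol⁻¹ = kg²·m⁴·s⁻⁶·A⁻⁴·mol⁻¹.
Right side:
  C = s·A.
  So C⁻¹ = s⁻¹·A⁻¹.
  J = kg·m²·s⁻².
  V = kg·m²·s⁻³·A⁻¹.
  lx = m⁻²·cd.
  Combining: A⁻²·C⁻¹·mol⁻¹·J·V·lx = A⁻² · (s⁻¹·A⁻¹) · mol⁻¹ · (kg·m²·s⁻²) · (kg·m²·s⁻³·A⁻¹) · (m⁻²·cd) = kg²·m²·s⁻⁶·A⁻⁴·mol⁻¹·cd.
Left is kg²·m⁴·s⁻⁶·A⁻⁴·mol⁻¹; right is kg²·m²·s⁻⁶·A⁻⁴·mol⁻¹·cd — different.

No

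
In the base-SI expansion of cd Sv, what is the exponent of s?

-2

Sv = J/kg (equivalent dose = energy per mass),
    = m²·s⁻².
Combining: cd·Sv = cd · (m²·s⁻²) = m²·s⁻²·cd.
The exponent of s is -2.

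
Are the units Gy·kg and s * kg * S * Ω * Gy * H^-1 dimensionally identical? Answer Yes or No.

No

Left side:
  Gy = m²·s⁻².
  Combining: Gy·kg = (m²·s⁻²) · kg = kg·m²·s⁻².
Right side:
  S = 1/Ω (conductance is reciprocal resistance),
      = kg⁻¹·m⁻²·s³·A².
  Ω = V/A (resistance = voltage per current),
      = kg·m²·s⁻³·A⁻².
  Gy = J/kg (absorbed dose = energy per mass),
      = m²·s⁻².
  H = Wb/A (inductance = flux per current),
      = kg·m²·s⁻²·A⁻².
  So H⁻¹ = kg⁻¹·m⁻²·s²·A².
  Combining: s·kg·S·Ω·Gy·H⁻¹ = s · kg · (kg⁻¹·m⁻²·s³·A²) · (kg·m²·s⁻³·A⁻²) · (m²·s⁻²) · (kg⁻¹·m⁻²·s²·A²) = s·A².
Left is kg·m²·s⁻²; right is s·A² — different.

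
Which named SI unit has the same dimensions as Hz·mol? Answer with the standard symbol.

Hz = s⁻¹.
Combining: Hz·mol = s⁻¹ · mol = s⁻¹·mol.
s⁻¹·mol is the base-SI form of the katal.

kat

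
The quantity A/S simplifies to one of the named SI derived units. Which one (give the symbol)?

V

S = kg⁻¹·m⁻²·s³·A².
So S⁻¹ = kg·m²·s⁻³·A⁻².
Combining: A·S⁻¹ = A · (kg·m²·s⁻³·A⁻²) = kg·m²·s⁻³·A⁻¹.
kg·m²·s⁻³·A⁻¹ is the base-SI form of the volt.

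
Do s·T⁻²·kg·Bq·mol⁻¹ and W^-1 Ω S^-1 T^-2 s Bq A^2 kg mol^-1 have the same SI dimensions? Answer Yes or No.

Left side:
  T = kg·s⁻²·A⁻¹.
  So T⁻² = kg⁻²·s⁴·A².
  Bq = s⁻¹.
  Combining: s·T⁻²·kg·Bq·mol⁻¹ = s · (kg⁻²·s⁴·A²) · kg · s⁻¹ · mol⁻¹ = kg⁻¹·s⁴·A²·mol⁻¹.
Right side:
  W = J/s (power = energy per time),
      = kg·m²·s⁻³.
  So W⁻¹ = kg⁻¹·m⁻²·s³.
  Ω = V/A (resistance = voltage per current),
      = kg·m²·s⁻³·A⁻².
  S = 1/Ω (conductance is reciprocal resistance),
      = kg⁻¹·m⁻²·s³·A².
  So S⁻¹ = kg·m²·s⁻³·A⁻².
  T = Wb/m² (flux density = flux per area),
      = kg·s⁻²·A⁻¹.
  So T⁻² = kg⁻²·s⁴·A².
  Bq = 1/s = s⁻¹ (activity is decays per second).
  Combining: W⁻¹·Ω·S⁻¹·T⁻²·s·Bq·A²·kg·mol⁻¹ = (kg⁻¹·m⁻²·s³) · (kg·m²·s⁻³·A⁻²) · (kg·m²·s⁻³·A⁻²) · (kg⁻²·s⁴·A²) · s · s⁻¹ · A² · kg · mol⁻¹ = m²·s·mol⁻¹.
Left is kg⁻¹·s⁴·A²·mol⁻¹; right is m²·s·mol⁻¹ — different.

No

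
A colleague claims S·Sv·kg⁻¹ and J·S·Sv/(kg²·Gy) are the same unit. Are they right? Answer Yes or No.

Yes

Left side:
  S = 1/Ω (conductance is reciprocal resistance),
      = kg⁻¹·m⁻²·s³·A².
  Sv = J/kg (equivalent dose = energy per mass),
      = m²·s⁻².
  Combining: S·Sv·kg⁻¹ = (kg⁻¹·m⁻²·s³·A²) · (m²·s⁻²) · kg⁻¹ = kg⁻²·s·A².
Right side:
  J = N·m (work = force × distance),
      = kg·m²·s⁻².
  S = 1/Ω (conductance is reciprocal resistance),
      = kg⁻¹·m⁻²·s³·A².
  Sv = J/kg (equivalent dose = energy per mass),
      = m²·s⁻².
  Gy = J/kg (absorbed dose = energy per mass),
      = m²·s⁻².
  So Gy⁻¹ = m⁻²·s².
  Combining: J·S·kg⁻²·Sv·Gy⁻¹ = (kg·m²·s⁻²) · (kg⁻¹·m⁻²·s³·A²) · kg⁻² · (m²·s⁻²) · (m⁻²·s²) = kg⁻²·s·A².
Both reduce to kg⁻²·s·A².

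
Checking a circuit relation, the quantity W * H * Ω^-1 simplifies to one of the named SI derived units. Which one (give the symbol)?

J

W = kg·m²·s⁻³.
H = kg·m²·s⁻²·A⁻².
Ω = kg·m²·s⁻³·A⁻².
So Ω⁻¹ = kg⁻¹·m⁻²·s³·A².
Combining: W·H·Ω⁻¹ = (kg·m²·s⁻³) · (kg·m²·s⁻²·A⁻²) · (kg⁻¹·m⁻²·s³·A²) = kg·m²·s⁻².
kg·m²·s⁻² is the base-SI form of the joule.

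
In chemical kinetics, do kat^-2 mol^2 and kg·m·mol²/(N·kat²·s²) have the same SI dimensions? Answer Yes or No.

Left side:
  kat = mol/s = s⁻¹·mol (catalytic activity).
  So kat⁻² = s²·mol⁻².
  Combining: kat⁻²·mol² = (s²·mol⁻²) · mol² = s².
Right side:
  N = kg·m/s² = kg·m·s⁻² (force = mass × acceleration).
  So N⁻¹ = kg⁻¹·m⁻¹·s².
  kat = mol/s = s⁻¹·mol (catalytic activity).
  So kat⁻² = s²·mol⁻².
  Combining: N⁻¹·kat⁻²·s⁻²·kg·m·mol² = (kg⁻¹·m⁻¹·s²) · (s²·mol⁻²) · s⁻² · kg · m · mol² = s².
Both reduce to s².

Yes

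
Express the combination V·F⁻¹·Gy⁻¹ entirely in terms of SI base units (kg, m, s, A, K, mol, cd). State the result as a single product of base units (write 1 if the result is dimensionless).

V = kg·m²·s⁻³·A⁻¹.
F = kg⁻¹·m⁻²·s⁴·A².
So F⁻¹ = kg·m²·s⁻⁴·A⁻².
Gy = m²·s⁻².
So Gy⁻¹ = m⁻²·s².
Combining: V·F⁻¹·Gy⁻¹ = (kg·m²·s⁻³·A⁻¹) · (kg·m²·s⁻⁴·A⁻²) · (m⁻²·s²) = kg²·m²·s⁻⁵·A⁻³.

kg²·m²·s⁻⁵·A⁻³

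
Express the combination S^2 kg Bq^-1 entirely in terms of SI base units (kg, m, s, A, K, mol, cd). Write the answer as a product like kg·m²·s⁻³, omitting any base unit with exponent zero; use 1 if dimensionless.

S = 1/Ω (conductance is reciprocal resistance),
    = kg⁻¹·m⁻²·s³·A².
So S² = kg⁻²·m⁻⁴·s⁶·A⁴.
Bq = 1/s = s⁻¹ (activity is decays per second).
So Bq⁻¹ = s.
Combining: S²·kg·Bq⁻¹ = (kg⁻²·m⁻⁴·s⁶·A⁴) · kg · s = kg⁻¹·m⁻⁴·s⁷·A⁴.

kg⁻¹·m⁻⁴·s⁷·A⁴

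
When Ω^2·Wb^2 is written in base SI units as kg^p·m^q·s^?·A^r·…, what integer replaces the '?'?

Ω = kg·m²·s⁻³·A⁻².
So Ω² = kg²·m⁴·s⁻⁶·A⁻⁴.
Wb = kg·m²·s⁻²·A⁻¹.
So Wb² = kg²·m⁴·s⁻⁴·A⁻².
Combining: Ω²·Wb² = (kg²·m⁴·s⁻⁶·A⁻⁴) · (kg²·m⁴·s⁻⁴·A⁻²) = kg⁴·m⁸·s⁻¹⁰·A⁻⁶.
The exponent of s is -10.

-10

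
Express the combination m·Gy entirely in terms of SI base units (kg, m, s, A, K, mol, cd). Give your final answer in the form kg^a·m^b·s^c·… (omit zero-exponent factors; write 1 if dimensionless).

m³·s⁻²

Gy = m²·s⁻².
Combining: m·Gy = m · (m²·s⁻²) = m³·s⁻².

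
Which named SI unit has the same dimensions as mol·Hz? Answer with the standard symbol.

Hz = s⁻¹.
Combining: mol·Hz = mol · s⁻¹ = s⁻¹·mol.
s⁻¹·mol is the base-SI form of the katal.

kat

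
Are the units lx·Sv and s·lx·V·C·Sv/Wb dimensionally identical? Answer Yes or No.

No

Left side:
  lx = m⁻²·cd.
  Sv = m²·s⁻².
  Combining: lx·Sv = (m⁻²·cd) · (m²·s⁻²) = s⁻²·cd.
Right side:
  lx = lm/m² (illuminance = luminous flux per area),
      = m⁻²·cd.
  V = W/A (potential = power per current),
      = kg·m²·s⁻³·A⁻¹.
  C = A·s = s·A (charge = current × time).
  Wb = V·s (flux: a volt is a weber per second),
      = kg·m²·s⁻²·A⁻¹.
  So Wb⁻¹ = kg⁻¹·m⁻²·s²·A.
  Sv = J/kg (equivalent dose = energy per mass),
      = m²·s⁻².
  Combining: s·lx·V·C·Wb⁻¹·Sv = s · (m⁻²·cd) · (kg·m²·s⁻³·A⁻¹) · (s·A) · (kg⁻¹·m⁻²·s²·A) · (m²·s⁻²) = s⁻¹·A·cd.
Left is s⁻²·cd; right is s⁻¹·A·cd — different.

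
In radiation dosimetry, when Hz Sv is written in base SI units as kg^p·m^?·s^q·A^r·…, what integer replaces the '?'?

2

Hz = 1/s = s⁻¹ (frequency is cycles per second).
Sv = J/kg (equivalent dose = energy per mass),
    = m²·s⁻².
Combining: Hz·Sv = s⁻¹ · (m²·s⁻²) = m²·s⁻³.
The exponent of m is 2.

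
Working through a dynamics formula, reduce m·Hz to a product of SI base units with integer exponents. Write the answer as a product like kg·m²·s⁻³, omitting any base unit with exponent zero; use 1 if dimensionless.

Hz = 1/s = s⁻¹ (frequency is cycles per second).
Combining: m·Hz = m · s⁻¹ = m·s⁻¹.

m·s⁻¹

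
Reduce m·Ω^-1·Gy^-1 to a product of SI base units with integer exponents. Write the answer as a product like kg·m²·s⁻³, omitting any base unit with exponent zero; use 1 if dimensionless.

kg⁻¹·m⁻³·s⁵·A²

Ω = V/A (resistance = voltage per current),
    = kg·m²·s⁻³·A⁻².
So Ω⁻¹ = kg⁻¹·m⁻²·s³·A².
Gy = J/kg (absorbed dose = energy per mass),
    = m²·s⁻².
So Gy⁻¹ = m⁻²·s².
Combining: m·Ω⁻¹·Gy⁻¹ = m · (kg⁻¹·m⁻²·s³·A²) · (m⁻²·s²) = kg⁻¹·m⁻³·s⁵·A².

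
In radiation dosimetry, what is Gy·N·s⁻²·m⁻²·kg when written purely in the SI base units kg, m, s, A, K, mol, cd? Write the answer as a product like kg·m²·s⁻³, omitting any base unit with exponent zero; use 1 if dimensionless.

kg²·m·s⁻⁶

Gy = J/kg (absorbed dose = energy per mass),
    = m²·s⁻².
N = kg·m/s² = kg·m·s⁻² (force = mass × acceleration).
Combining: Gy·N·s⁻²·m⁻²·kg = (m²·s⁻²) · (kg·m·s⁻²) · s⁻² · m⁻² · kg = kg²·m·s⁻⁶.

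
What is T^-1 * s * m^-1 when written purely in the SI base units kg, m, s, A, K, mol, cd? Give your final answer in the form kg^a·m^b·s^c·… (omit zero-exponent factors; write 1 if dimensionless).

kg⁻¹·m⁻¹·s³·A

T = kg·s⁻²·A⁻¹.
So T⁻¹ = kg⁻¹·s²·A.
Combining: T⁻¹·s·m⁻¹ = (kg⁻¹·s²·A) · s · m⁻¹ = kg⁻¹·m⁻¹·s³·A.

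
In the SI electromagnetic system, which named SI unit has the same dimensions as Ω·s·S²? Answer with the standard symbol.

Ω = V/A (resistance = voltage per current),
    = kg·m²·s⁻³·A⁻².
S = 1/Ω (conductance is reciprocal resistance),
    = kg⁻¹·m⁻²·s³·A².
So S² = kg⁻²·m⁻⁴·s⁶·A⁴.
Combining: Ω·s·S² = (kg·m²·s⁻³·A⁻²) · s · (kg⁻²·m⁻⁴·s⁶·A⁴) = kg⁻¹·m⁻²·s⁴·A².
kg⁻¹·m⁻²·s⁴·A² is the base-SI form of the farad.

F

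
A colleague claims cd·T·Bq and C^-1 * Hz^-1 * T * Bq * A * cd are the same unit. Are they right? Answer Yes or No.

Left side:
  T = Wb/m² (flux density = flux per area),
      = kg·s⁻²·A⁻¹.
  Bq = 1/s = s⁻¹ (activity is decays per second).
  Combining: cd·T·Bq = cd · (kg·s⁻²·A⁻¹) · s⁻¹ = kg·s⁻³·A⁻¹·cd.
Right side:
  C = s·A.
  So C⁻¹ = s⁻¹·A⁻¹.
  Hz = s⁻¹.
  So Hz⁻¹ = s.
  T = kg·s⁻²·A⁻¹.
  Bq = s⁻¹.
  Combining: C⁻¹·Hz⁻¹·T·Bq·A·cd = (s⁻¹·A⁻¹) · s · (kg·s⁻²·A⁻¹) · s⁻¹ · A · cd = kg·s⁻³·A⁻¹·cd.
Both reduce to kg·s⁻³·A⁻¹·cd.

Yes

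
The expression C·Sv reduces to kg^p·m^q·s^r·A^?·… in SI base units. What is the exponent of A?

C = A·s = s·A (charge = current × time).
Sv = J/kg (equivalent dose = energy per mass),
    = m²·s⁻².
Combining: C·Sv = (s·A) · (m²·s⁻²) = m²·s⁻¹·A.
The exponent of A is 1.

1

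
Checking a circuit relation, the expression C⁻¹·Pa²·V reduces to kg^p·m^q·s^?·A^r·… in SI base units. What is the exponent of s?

C = s·A.
So C⁻¹ = s⁻¹·A⁻¹.
Pa = kg·m⁻¹·s⁻².
So Pa² = kg²·m⁻²·s⁻⁴.
V = kg·m²·s⁻³·A⁻¹.
Combining: C⁻¹·Pa²·V = (s⁻¹·A⁻¹) · (kg²·m⁻²·s⁻⁴) · (kg·m²·s⁻³·A⁻¹) = kg³·s⁻⁸·A⁻².
The exponent of s is -8.

-8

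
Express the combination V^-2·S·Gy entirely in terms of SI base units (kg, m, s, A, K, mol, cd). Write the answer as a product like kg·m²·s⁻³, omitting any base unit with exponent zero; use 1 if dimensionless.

kg⁻³·m⁻⁴·s⁷·A⁴

V = W/A (potential = power per current),
    = kg·m²·s⁻³·A⁻¹.
So V⁻² = kg⁻²·m⁻⁴·s⁶·A².
S = 1/Ω (conductance is reciprocal resistance),
    = kg⁻¹·m⁻²·s³·A².
Gy = J/kg (absorbed dose = energy per mass),
    = m²·s⁻².
Combining: V⁻²·S·Gy = (kg⁻²·m⁻⁴·s⁶·A²) · (kg⁻¹·m⁻²·s³·A²) · (m²·s⁻²) = kg⁻³·m⁻⁴·s⁷·A⁴.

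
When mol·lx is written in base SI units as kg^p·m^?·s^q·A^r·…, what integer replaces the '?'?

-2

lx = m⁻²·cd.
Combining: mol·lx = mol · (m⁻²·cd) = m⁻²·mol·cd.
The exponent of m is -2.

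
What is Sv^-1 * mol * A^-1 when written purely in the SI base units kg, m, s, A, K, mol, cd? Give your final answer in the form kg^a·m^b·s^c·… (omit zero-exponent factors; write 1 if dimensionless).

Sv = J/kg (equivalent dose = energy per mass),
    = m²·s⁻².
So Sv⁻¹ = m⁻²·s².
Combining: Sv⁻¹·mol·A⁻¹ = (m⁻²·s²) · mol · A⁻¹ = m⁻²·s²·A⁻¹·mol.

m⁻²·s²·A⁻¹·mol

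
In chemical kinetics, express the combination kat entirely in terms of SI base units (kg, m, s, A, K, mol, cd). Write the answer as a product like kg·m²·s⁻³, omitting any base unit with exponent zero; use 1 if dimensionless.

kat = s⁻¹·mol.

s⁻¹·mol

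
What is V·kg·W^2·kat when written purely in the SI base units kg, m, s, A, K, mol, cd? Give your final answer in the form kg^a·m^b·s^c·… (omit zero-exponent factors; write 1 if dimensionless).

V = kg·m²·s⁻³·A⁻¹.
W = kg·m²·s⁻³.
So W² = kg²·m⁴·s⁻⁶.
kat = s⁻¹·mol.
Combining: V·kg·W²·kat = (kg·m²·s⁻³·A⁻¹) · kg · (kg²·m⁴·s⁻⁶) · (s⁻¹·mol) = kg⁴·m⁶·s⁻¹⁰·A⁻¹·mol.

kg⁴·m⁶·s⁻¹⁰·A⁻¹·mol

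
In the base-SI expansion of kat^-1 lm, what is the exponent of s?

1

kat = mol/s = s⁻¹·mol (catalytic activity).
So kat⁻¹ = s·mol⁻¹.
lm = cd·sr = cd (luminous flux; sr is dimensionless).
Combining: kat⁻¹·lm = (s·mol⁻¹) · cd = s·mol⁻¹·cd.
The exponent of s is 1.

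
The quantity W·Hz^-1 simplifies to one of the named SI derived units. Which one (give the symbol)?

J

W = J/s (power = energy per time),
    = kg·m²·s⁻³.
Hz = 1/s = s⁻¹ (frequency is cycles per second).
So Hz⁻¹ = s.
Combining: W·Hz⁻¹ = (kg·m²·s⁻³) · s = kg·m²·s⁻².
kg·m²·s⁻² is the base-SI form of the joule.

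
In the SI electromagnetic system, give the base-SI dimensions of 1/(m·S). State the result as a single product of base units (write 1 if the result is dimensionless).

S = 1/Ω (conductance is reciprocal resistance),
    = kg⁻¹·m⁻²·s³·A².
So S⁻¹ = kg·m²·s⁻³·A⁻².
Combining: m⁻¹·S⁻¹ = m⁻¹ · (kg·m²·s⁻³·A⁻²) = kg·m·s⁻³·A⁻².

kg·m·s⁻³·A⁻²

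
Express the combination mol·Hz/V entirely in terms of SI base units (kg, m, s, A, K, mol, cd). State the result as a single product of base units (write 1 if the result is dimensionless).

V = kg·m²·s⁻³·A⁻¹.
So V⁻¹ = kg⁻¹·m⁻²·s³·A.
Hz = s⁻¹.
Combining: mol·V⁻¹·Hz = mol · (kg⁻¹·m⁻²·s³·A) · s⁻¹ = kg⁻¹·m⁻²·s²·A·mol.

kg⁻¹·m⁻²·s²·A·mol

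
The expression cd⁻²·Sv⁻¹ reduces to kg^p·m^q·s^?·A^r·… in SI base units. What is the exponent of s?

2

Sv = m²·s⁻².
So Sv⁻¹ = m⁻²·s².
Combining: cd⁻²·Sv⁻¹ = cd⁻² · (m⁻²·s²) = m⁻²·s²·cd⁻².
The exponent of s is 2.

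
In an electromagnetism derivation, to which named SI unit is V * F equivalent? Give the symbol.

V = kg·m²·s⁻³·A⁻¹.
F = kg⁻¹·m⁻²·s⁴·A².
Combining: V·F = (kg·m²·s⁻³·A⁻¹) · (kg⁻¹·m⁻²·s⁴·A²) = s·A.
s·A is the base-SI form of the coulomb.

C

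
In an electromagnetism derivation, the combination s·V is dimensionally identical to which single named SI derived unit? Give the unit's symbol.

V = kg·m²·s⁻³·A⁻¹.
Combining: s·V = s · (kg·m²·s⁻³·A⁻¹) = kg·m²·s⁻²·A⁻¹.
kg·m²·s⁻²·A⁻¹ is the base-SI form of the weber.

Wb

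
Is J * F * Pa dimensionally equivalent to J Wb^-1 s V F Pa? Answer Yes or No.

Yes

Left side:
  J = N·m (work = force × distance),
      = kg·m²·s⁻².
  F = C/V (capacitance = charge per voltage),
      = A·s/(kg·m²·s⁻³·A⁻¹) (substituting C and V),
      = kg⁻¹·m⁻²·s⁴·A².
  Pa = N/m² (pressure = force per area),
      = kg·m⁻¹·s⁻².
  Combining: J·F·Pa = (kg·m²·s⁻²) · (kg⁻¹·m⁻²·s⁴·A²) · (kg·m⁻¹·s⁻²) = kg·m⁻¹·A².
Right side:
  J = kg·m²·s⁻².
  Wb = kg·m²·s⁻²·A⁻¹.
  So Wb⁻¹ = kg⁻¹·m⁻²·s²·A.
  V = kg·m²·s⁻³·A⁻¹.
  F = kg⁻¹·m⁻²·s⁴·A².
  Pa = kg·m⁻¹·s⁻².
  Combining: J·Wb⁻¹·s·V·F·Pa = (kg·m²·s⁻²) · (kg⁻¹·m⁻²·s²·A) · s · (kg·m²·s⁻³·A⁻¹) · (kg⁻¹·m⁻²·s⁴·A²) · (kg·m⁻¹·s⁻²) = kg·m⁻¹·A².
Both reduce to kg·m⁻¹·A².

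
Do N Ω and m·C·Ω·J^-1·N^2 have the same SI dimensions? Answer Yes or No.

Left side:
  N = kg·m/s² = kg·m·s⁻² (force = mass × acceleration).
  Ω = V/A (resistance = voltage per current),
      = kg·m²·s⁻³·A⁻².
  Combining: N·Ω = (kg·m·s⁻²) · (kg·m²·s⁻³·A⁻²) = kg²·m³·s⁻⁵·A⁻².
Right side:
  C = A·s = s·A (charge = current × time).
  Ω = V/A (resistance = voltage per current),
      = kg·m²·s⁻³·A⁻².
  J = N·m (work = force × distance),
      = kg·m²·s⁻².
  So J⁻¹ = kg⁻¹·m⁻²·s².
  N = kg·m/s² = kg·m·s⁻² (force = mass × acceleration).
  So N² = kg²·m²·s⁻⁴.
  Combining: m·C·Ω·J⁻¹·N² = m · (s·A) · (kg·m²·s⁻³·A⁻²) · (kg⁻¹·m⁻²·s²) · (kg²·m²·s⁻⁴) = kg²·m³·s⁻⁴·A⁻¹.
Left is kg²·m³·s⁻⁵·A⁻²; right is kg²·m³·s⁻⁴·A⁻¹ — different.

No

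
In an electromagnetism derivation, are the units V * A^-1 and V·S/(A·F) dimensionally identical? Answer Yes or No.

Left side:
  V = kg·m²·s⁻³·A⁻¹.
  Combining: V·A⁻¹ = (kg·m²·s⁻³·A⁻¹) · A⁻¹ = kg·m²·s⁻³·A⁻².
Right side:
  V = kg·m²·s⁻³·A⁻¹.
  F = kg⁻¹·m⁻²·s⁴·A².
  So F⁻¹ = kg·m²·s⁻⁴·A⁻².
  S = kg⁻¹·m⁻²·s³·A².
  Combining: V·A⁻¹·F⁻¹·S = (kg·m²·s⁻³·A⁻¹) · A⁻¹ · (kg·m²·s⁻⁴·A⁻²) · (kg⁻¹·m⁻²·s³·A²) = kg·m²·s⁻⁴·A⁻².
Left is kg·m²·s⁻³·A⁻²; right is kg·m²·s⁻⁴·A⁻² — different.

No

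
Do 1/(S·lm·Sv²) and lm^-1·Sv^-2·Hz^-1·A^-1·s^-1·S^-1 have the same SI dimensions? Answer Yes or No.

Left side:
  S = 1/Ω (conductance is reciprocal resistance),
      = kg⁻¹·m⁻²·s³·A².
  So S⁻¹ = kg·m²·s⁻³·A⁻².
  lm = cd·sr = cd (luminous flux; sr is dimensionless).
  So lm⁻¹ = cd⁻¹.
  Sv = J/kg (equivalent dose = energy per mass),
      = m²·s⁻².
  So Sv⁻² = m⁻⁴·s⁴.
  Combining: S⁻¹·lm⁻¹·Sv⁻² = (kg·m²·s⁻³·A⁻²) · cd⁻¹ · (m⁻⁴·s⁴) = kg·m⁻²·s·A⁻²·cd⁻¹.
Right side:
  lm = cd.
  So lm⁻¹ = cd⁻¹.
  Sv = m²·s⁻².
  So Sv⁻² = m⁻⁴·s⁴.
  Hz = s⁻¹.
  So Hz⁻¹ = s.
  S = kg⁻¹·m⁻²·s³·A².
  So S⁻¹ = kg·m²·s⁻³·A⁻².
  Combining: lm⁻¹·Sv⁻²·Hz⁻¹·A⁻¹·s⁻¹·S⁻¹ = cd⁻¹ · (m⁻⁴·s⁴) · s · A⁻¹ · s⁻¹ · (kg·m²·s⁻³·A⁻²) = kg·m⁻²·s·A⁻³·cd⁻¹.
Left is kg·m⁻²·s·A⁻²·cd⁻¹; right is kg·m⁻²·s·A⁻³·cd⁻¹ — different.

No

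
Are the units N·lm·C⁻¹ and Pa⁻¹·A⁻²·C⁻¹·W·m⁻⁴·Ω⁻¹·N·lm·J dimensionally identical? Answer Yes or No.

Left side:
  N = kg·m/s² = kg·m·s⁻² (force = mass × acceleration).
  lm = cd·sr = cd (luminous flux; sr is dimensionless).
  C = A·s = s·A (charge = current × time).
  So C⁻¹ = s⁻¹·A⁻¹.
  Combining: N·lm·C⁻¹ = (kg·m·s⁻²) · cd · (s⁻¹·A⁻¹) = kg·m·s⁻³·A⁻¹·cd.
Right side:
  Pa = N/m² (pressure = force per area),
      = kg·m⁻¹·s⁻².
  So Pa⁻¹ = kg⁻¹·m·s².
  C = A·s = s·A (charge = current × time).
  So C⁻¹ = s⁻¹·A⁻¹.
  W = J/s (power = energy per time),
      = kg·m²·s⁻³.
  Ω = V/A (resistance = voltage per current),
      = kg·m²·s⁻³·A⁻².
  So Ω⁻¹ = kg⁻¹·m⁻²·s³·A².
  N = kg·m/s² = kg·m·s⁻² (force = mass × acceleration).
  lm = cd·sr = cd (luminous flux; sr is dimensionless).
  J = N·m (work = force × distance),
      = kg·m²·s⁻².
  Combining: Pa⁻¹·A⁻²·C⁻¹·W·m⁻⁴·Ω⁻¹·N·lm·J = (kg⁻¹·m·s²) · A⁻² · (s⁻¹·A⁻¹) · (kg·m²·s⁻³) · m⁻⁴ · (kg⁻¹·m⁻²·s³·A²) · (kg·m·s⁻²) · cd · (kg·m²·s⁻²) = kg·s⁻³·A⁻¹·cd.
Left is kg·m·s⁻³·A⁻¹·cd; right is kg·s⁻³·A⁻¹·cd — different.

No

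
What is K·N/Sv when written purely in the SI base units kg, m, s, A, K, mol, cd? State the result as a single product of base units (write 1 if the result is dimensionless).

N = kg·m·s⁻².
Sv = m²·s⁻².
So Sv⁻¹ = m⁻²·s².
Combining: K·N·Sv⁻¹ = K · (kg·m·s⁻²) · (m⁻²·s²) = kg·m⁻¹·K.

kg·m⁻¹·K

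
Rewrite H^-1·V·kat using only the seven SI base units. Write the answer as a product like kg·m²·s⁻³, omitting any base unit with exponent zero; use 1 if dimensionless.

H = Wb/A (inductance = flux per current),
    = kg·m²·s⁻²·A⁻².
So H⁻¹ = kg⁻¹·m⁻²·s²·A².
V = W/A (potential = power per current),
    = kg·m²·s⁻³·A⁻¹.
kat = mol/s = s⁻¹·mol (catalytic activity).
Combining: H⁻¹·V·kat = (kg⁻¹·m⁻²·s²·A²) · (kg·m²·s⁻³·A⁻¹) · (s⁻¹·mol) = s⁻²·A·mol.

s⁻²·A·mol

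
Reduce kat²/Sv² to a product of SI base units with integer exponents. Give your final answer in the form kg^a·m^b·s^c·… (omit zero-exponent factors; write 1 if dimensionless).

Sv = m²·s⁻².
So Sv⁻² = m⁻⁴·s⁴.
kat = s⁻¹·mol.
So kat² = s⁻²·mol².
Combining: Sv⁻²·kat² = (m⁻⁴·s⁴) · (s⁻²·mol²) = m⁻⁴·s²·mol².

m⁻⁴·s²·mol²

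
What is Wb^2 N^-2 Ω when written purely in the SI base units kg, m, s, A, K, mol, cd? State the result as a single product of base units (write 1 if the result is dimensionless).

kg·m⁴·s⁻³·A⁻⁴

Wb = V·s (flux: a volt is a weber per second),
    = kg·m²·s⁻²·A⁻¹.
So Wb² = kg²·m⁴·s⁻⁴·A⁻².
N = kg·m/s² = kg·m·s⁻² (force = mass × acceleration).
So N⁻² = kg⁻²·m⁻²·s⁴.
Ω = V/A (resistance = voltage per current),
    = kg·m²·s⁻³·A⁻².
Combining: Wb²·N⁻²·Ω = (kg²·m⁴·s⁻⁴·A⁻²) · (kg⁻²·m⁻²·s⁴) · (kg·m²·s⁻³·A⁻²) = kg·m⁴·s⁻³·A⁻⁴.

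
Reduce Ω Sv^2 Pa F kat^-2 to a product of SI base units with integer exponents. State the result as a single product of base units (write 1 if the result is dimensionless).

kg·m³·s⁻³·mol⁻²

Ω = V/A (resistance = voltage per current),
    = kg·m²·s⁻³·A⁻².
Sv = J/kg (equivalent dose = energy per mass),
    = m²·s⁻².
So Sv² = m⁴·s⁻⁴.
Pa = N/m² (pressure = force per area),
    = kg·m⁻¹·s⁻².
F = C/V (capacitance = charge per voltage),
    = A·s/(kg·m²·s⁻³·A⁻¹) (substituting C and V),
    = kg⁻¹·m⁻²·s⁴·A².
kat = mol/s = s⁻¹·mol (catalytic activity).
So kat⁻² = s²·mol⁻².
Combining: Ω·Sv²·Pa·F·kat⁻² = (kg·m²·s⁻³·A⁻²) · (m⁴·s⁻⁴) · (kg·m⁻¹·s⁻²) · (kg⁻¹·m⁻²·s⁴·A²) · (s²·mol⁻²) = kg·m³·s⁻³·mol⁻².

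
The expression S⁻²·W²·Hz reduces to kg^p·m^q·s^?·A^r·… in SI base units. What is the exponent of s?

S = kg⁻¹·m⁻²·s³·A².
So S⁻² = kg²·m⁴·s⁻⁶·A⁻⁴.
W = kg·m²·s⁻³.
So W² = kg²·m⁴·s⁻⁶.
Hz = s⁻¹.
Combining: S⁻²·W²·Hz = (kg²·m⁴·s⁻⁶·A⁻⁴) · (kg²·m⁴·s⁻⁶) · s⁻¹ = kg⁴·m⁸·s⁻¹³·A⁻⁴.
The exponent of s is -13.

-13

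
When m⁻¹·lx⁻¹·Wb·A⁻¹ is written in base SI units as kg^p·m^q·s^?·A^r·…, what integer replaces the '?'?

lx = lm/m² (illuminance = luminous flux per area),
    = m⁻²·cd.
So lx⁻¹ = m²·cd⁻¹.
Wb = V·s (flux: a volt is a weber per second),
    = kg·m²·s⁻²·A⁻¹.
Combining: m⁻¹·lx⁻¹·Wb·A⁻¹ = m⁻¹ · (m²·cd⁻¹) · (kg·m²·s⁻²·A⁻¹) · A⁻¹ = kg·m³·s⁻²·A⁻²·cd⁻¹.
The exponent of s is -2.

-2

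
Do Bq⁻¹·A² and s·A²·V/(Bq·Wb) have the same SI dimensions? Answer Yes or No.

Left side:
  Bq = 1/s = s⁻¹ (activity is decays per second).
  So Bq⁻¹ = s.
  Combining: Bq⁻¹·A² = s · A² = s·A².
Right side:
  Bq = s⁻¹.
  So Bq⁻¹ = s.
  V = kg·m²·s⁻³·A⁻¹.
  Wb = kg·m²·s⁻²·A⁻¹.
  So Wb⁻¹ = kg⁻¹·m⁻²·s²·A.
  Combining: s·A²·Bq⁻¹·V·Wb⁻¹ = s · A² · s · (kg·m²·s⁻³·A⁻¹) · (kg⁻¹·m⁻²·s²·A) = s·A².
Both reduce to s·A².

Yes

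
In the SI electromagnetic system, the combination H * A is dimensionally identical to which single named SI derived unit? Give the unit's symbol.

H = Wb/A (inductance = flux per current),
    = kg·m²·s⁻²·A⁻².
Combining: H·A = (kg·m²·s⁻²·A⁻²) · A = kg·m²·s⁻²·A⁻¹.
kg·m²·s⁻²·A⁻¹ is the base-SI form of the weber.

Wb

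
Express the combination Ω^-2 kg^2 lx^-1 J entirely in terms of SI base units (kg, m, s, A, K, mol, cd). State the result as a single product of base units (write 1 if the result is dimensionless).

kg·s⁴·A⁴·cd⁻¹

Ω = kg·m²·s⁻³·A⁻².
So Ω⁻² = kg⁻²·m⁻⁴·s⁶·A⁴.
lx = m⁻²·cd.
So lx⁻¹ = m²·cd⁻¹.
J = kg·m²·s⁻².
Combining: Ω⁻²·kg²·lx⁻¹·J = (kg⁻²·m⁻⁴·s⁶·A⁴) · kg² · (m²·cd⁻¹) · (kg·m²·s⁻²) = kg·s⁴·A⁴·cd⁻¹.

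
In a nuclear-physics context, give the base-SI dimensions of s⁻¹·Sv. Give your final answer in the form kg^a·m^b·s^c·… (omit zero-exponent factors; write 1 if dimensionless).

m²·s⁻³

Sv = J/kg (equivalent dose = energy per mass),
    = m²·s⁻².
Combining: s⁻¹·Sv = s⁻¹ · (m²·s⁻²) = m²·s⁻³.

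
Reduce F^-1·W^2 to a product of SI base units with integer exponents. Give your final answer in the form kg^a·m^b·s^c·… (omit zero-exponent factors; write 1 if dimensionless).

F = kg⁻¹·m⁻²·s⁴·A².
So F⁻¹ = kg·m²·s⁻⁴·A⁻².
W = kg·m²·s⁻³.
So W² = kg²·m⁴·s⁻⁶.
Combining: F⁻¹·W² = (kg·m²·s⁻⁴·A⁻²) · (kg²·m⁴·s⁻⁶) = kg³·m⁶·s⁻¹⁰·A⁻².

kg³·m⁶·s⁻¹⁰·A⁻²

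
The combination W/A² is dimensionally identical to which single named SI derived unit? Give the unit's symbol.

Ω

W = J/s (power = energy per time),
    = kg·m²·s⁻³.
Combining: W·A⁻² = (kg·m²·s⁻³) · A⁻² = kg·m²·s⁻³·A⁻².
kg·m²·s⁻³·A⁻² is the base-SI form of the ohm.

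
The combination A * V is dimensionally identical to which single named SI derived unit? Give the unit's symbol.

V = kg·m²·s⁻³·A⁻¹.
Combining: A·V = A · (kg·m²·s⁻³·A⁻¹) = kg·m²·s⁻³.
kg·m²·s⁻³ is the base-SI form of the watt.

W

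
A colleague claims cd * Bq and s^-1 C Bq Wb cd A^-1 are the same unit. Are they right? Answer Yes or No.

No

Left side:
  Bq = s⁻¹.
  Combining: cd·Bq = cd · s⁻¹ = s⁻¹·cd.
Right side:
  C = A·s = s·A (charge = current × time).
  Bq = 1/s = s⁻¹ (activity is decays per second).
  Wb = V·s (flux: a volt is a weber per second),
      = kg·m²·s⁻²·A⁻¹.
  Combining: s⁻¹·C·Bq·Wb·cd·A⁻¹ = s⁻¹ · (s·A) · s⁻¹ · (kg·m²·s⁻²·A⁻¹) · cd · A⁻¹ = kg·m²·s⁻³·A⁻¹·cd.
Left is s⁻¹·cd; right is kg·m²·s⁻³·A⁻¹·cd — different.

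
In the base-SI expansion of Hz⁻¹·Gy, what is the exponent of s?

Hz = s⁻¹.
So Hz⁻¹ = s.
Gy = m²·s⁻².
Combining: Hz⁻¹·Gy = s · (m²·s⁻²) = m²·s⁻¹.
The exponent of s is -1.

-1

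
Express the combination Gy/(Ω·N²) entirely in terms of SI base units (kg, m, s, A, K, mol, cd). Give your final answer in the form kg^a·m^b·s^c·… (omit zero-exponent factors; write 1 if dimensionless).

Gy = J/kg (absorbed dose = energy per mass),
    = m²·s⁻².
Ω = V/A (resistance = voltage per current),
    = kg·m²·s⁻³·A⁻².
So Ω⁻¹ = kg⁻¹·m⁻²·s³·A².
N = kg·m/s² = kg·m·s⁻² (force = mass × acceleration).
So N⁻² = kg⁻²·m⁻²·s⁴.
Combining: Gy·Ω⁻¹·N⁻² = (m²·s⁻²) · (kg⁻¹·m⁻²·s³·A²) · (kg⁻²·m⁻²·s⁴) = kg⁻³·m⁻²·s⁵·A².

kg⁻³·m⁻²·s⁵·A²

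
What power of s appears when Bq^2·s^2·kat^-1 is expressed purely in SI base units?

Bq = 1/s = s⁻¹ (activity is decays per second).
So Bq² = s⁻².
kat = mol/s = s⁻¹·mol (catalytic activity).
So kat⁻¹ = s·mol⁻¹.
Combining: Bq²·s²·kat⁻¹ = s⁻² · s² · (s·mol⁻¹) = s·mol⁻¹.
The exponent of s is 1.

1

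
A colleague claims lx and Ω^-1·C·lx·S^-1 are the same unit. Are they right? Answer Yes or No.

No

Left side:
  lx = lm/m² (illuminance = luminous flux per area),
      = m⁻²·cd.
Right side:
  Ω = V/A (resistance = voltage per current),
      = kg·m²·s⁻³·A⁻².
  So Ω⁻¹ = kg⁻¹·m⁻²·s³·A².
  C = A·s = s·A (charge = current × time).
  lx = lm/m² (illuminance = luminous flux per area),
      = m⁻²·cd.
  S = 1/Ω (conductance is reciprocal resistance),
      = kg⁻¹·m⁻²·s³·A².
  So S⁻¹ = kg·m²·s⁻³·A⁻².
  Combining: Ω⁻¹·C·lx·S⁻¹ = (kg⁻¹·m⁻²·s³·A²) · (s·A) · (m⁻²·cd) · (kg·m²·s⁻³·A⁻²) = m⁻²·s·A·cd.
Left is m⁻²·cd; right is m⁻²·s·A·cd — different.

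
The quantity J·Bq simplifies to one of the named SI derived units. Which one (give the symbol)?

J = N·m (work = force × distance),
    = kg·m²·s⁻².
Bq = 1/s = s⁻¹ (activity is decays per second).
Combining: J·Bq = (kg·m²·s⁻²) · s⁻¹ = kg·m²·s⁻³.
kg·m²·s⁻³ is the base-SI form of the watt.

W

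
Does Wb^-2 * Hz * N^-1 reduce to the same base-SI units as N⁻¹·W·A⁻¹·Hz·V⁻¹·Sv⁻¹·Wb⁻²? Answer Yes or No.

Left side:
  Wb = V·s (flux: a volt is a weber per second),
      = kg·m²·s⁻²·A⁻¹.
  So Wb⁻² = kg⁻²·m⁻⁴·s⁴·A².
  Hz = 1/s = s⁻¹ (frequency is cycles per second).
  N = kg·m/s² = kg·m·s⁻² (force = mass × acceleration).
  So N⁻¹ = kg⁻¹·m⁻¹·s².
  Combining: Wb⁻²·Hz·N⁻¹ = (kg⁻²·m⁻⁴·s⁴·A²) · s⁻¹ · (kg⁻¹·m⁻¹·s²) = kg⁻³·m⁻⁵·s⁵·A².
Right side:
  N = kg·m/s² = kg·m·s⁻² (force = mass × acceleration).
  So N⁻¹ = kg⁻¹·m⁻¹·s².
  W = J/s (power = energy per time),
      = kg·m²·s⁻³.
  Hz = 1/s = s⁻¹ (frequency is cycles per second).
  V = W/A (potential = power per current),
      = kg·m²·s⁻³·A⁻¹.
  So V⁻¹ = kg⁻¹·m⁻²·s³·A.
  Sv = J/kg (equivalent dose = energy per mass),
      = m²·s⁻².
  So Sv⁻¹ = m⁻²·s².
  Wb = V·s (flux: a volt is a weber per second),
      = kg·m²·s⁻²·A⁻¹.
  So Wb⁻² = kg⁻²·m⁻⁴·s⁴·A².
  Combining: N⁻¹·W·A⁻¹·Hz·V⁻¹·Sv⁻¹·Wb⁻² = (kg⁻¹·m⁻¹·s²) · (kg·m²·s⁻³) · A⁻¹ · s⁻¹ · (kg⁻¹·m⁻²·s³·A) · (m⁻²·s²) · (kg⁻²·m⁻⁴·s⁴·A²) = kg⁻³·m⁻⁷·s⁷·A².
Left is kg⁻³·m⁻⁵·s⁵·A²; right is kg⁻³·m⁻⁷·s⁷·A² — different.

No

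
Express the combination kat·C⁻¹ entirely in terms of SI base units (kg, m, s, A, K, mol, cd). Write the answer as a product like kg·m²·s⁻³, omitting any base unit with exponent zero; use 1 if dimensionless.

s⁻²·A⁻¹·mol

kat = s⁻¹·mol.
C = s·A.
So C⁻¹ = s⁻¹·A⁻¹.
Combining: kat·C⁻¹ = (s⁻¹·mol) · (s⁻¹·A⁻¹) = s⁻²·A⁻¹·mol.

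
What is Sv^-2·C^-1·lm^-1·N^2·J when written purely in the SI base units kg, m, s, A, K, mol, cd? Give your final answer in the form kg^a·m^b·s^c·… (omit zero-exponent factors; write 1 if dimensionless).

Sv = J/kg (equivalent dose = energy per mass),
    = m²·s⁻².
So Sv⁻² = m⁻⁴·s⁴.
C = A·s = s·A (charge = current × time).
So C⁻¹ = s⁻¹·A⁻¹.
lm = cd·sr = cd (luminous flux; sr is dimensionless).
So lm⁻¹ = cd⁻¹.
N = kg·m/s² = kg·m·s⁻² (force = mass × acceleration).
So N² = kg²·m²·s⁻⁴.
J = N·m (work = force × distance),
    = kg·m²·s⁻².
Combining: Sv⁻²·C⁻¹·lm⁻¹·N²·J = (m⁻⁴·s⁴) · (s⁻¹·A⁻¹) · cd⁻¹ · (kg²·m²·s⁻⁴) · (kg·m²·s⁻²) = kg³·s⁻³·A⁻¹·cd⁻¹.

kg³·s⁻³·A⁻¹·cd⁻¹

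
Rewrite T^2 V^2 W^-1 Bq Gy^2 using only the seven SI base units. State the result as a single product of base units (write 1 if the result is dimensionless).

kg³·m⁶·s⁻¹²·A⁻⁴

T = Wb/m² (flux density = flux per area),
    = kg·s⁻²·A⁻¹.
So T² = kg²·s⁻⁴·A⁻².
V = W/A (potential = power per current),
    = kg·m²·s⁻³·A⁻¹.
So V² = kg²·m⁴·s⁻⁶·A⁻².
W = J/s (power = energy per time),
    = kg·m²·s⁻³.
So W⁻¹ = kg⁻¹·m⁻²·s³.
Bq = 1/s = s⁻¹ (activity is decays per second).
Gy = J/kg (absorbed dose = energy per mass),
    = m²·s⁻².
So Gy² = m⁴·s⁻⁴.
Combining: T²·V²·W⁻¹·Bq·Gy² = (kg²·s⁻⁴·A⁻²) · (kg²·m⁴·s⁻⁶·A⁻²) · (kg⁻¹·m⁻²·s³) · s⁻¹ · (m⁴·s⁻⁴) = kg³·m⁶·s⁻¹²·A⁻⁴.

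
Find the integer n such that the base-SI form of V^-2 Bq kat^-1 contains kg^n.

-2

V = W/A (potential = power per current),
    = kg·m²·s⁻³·A⁻¹.
So V⁻² = kg⁻²·m⁻⁴·s⁶·A².
Bq = 1/s = s⁻¹ (activity is decays per second).
kat = mol/s = s⁻¹·mol (catalytic activity).
So kat⁻¹ = s·mol⁻¹.
Combining: V⁻²·Bq·kat⁻¹ = (kg⁻²·m⁻⁴·s⁶·A²) · s⁻¹ · (s·mol⁻¹) = kg⁻²·m⁻⁴·s⁶·A²·mol⁻¹.
The exponent of kg is -2.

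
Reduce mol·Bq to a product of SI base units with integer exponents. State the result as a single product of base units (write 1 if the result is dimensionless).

s⁻¹·mol

Bq = s⁻¹.
Combining: mol·Bq = mol · s⁻¹ = s⁻¹·mol.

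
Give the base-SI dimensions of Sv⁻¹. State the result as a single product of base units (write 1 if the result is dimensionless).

m⁻²·s²

Sv = J/kg (equivalent dose = energy per mass),
    = m²·s⁻².
So Sv⁻¹ = m⁻²·s².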